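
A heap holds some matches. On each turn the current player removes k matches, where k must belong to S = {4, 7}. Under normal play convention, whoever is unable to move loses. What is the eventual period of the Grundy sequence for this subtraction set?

11

G(0) = 0
G(1) = mex{} = 0
G(2) = mex{} = 0
G(3) = mex{} = 0
G(4) = mex{0} = 1
G(5) = mex{0} = 1
G(6) = mex{0} = 1
G(7) = mex{0,0} = 1
G(8) = mex{1,0} = 2
G(9) = mex{1,0} = 2
G(10) = mex{1,0} = 2
G(11) = mex{1,1} = 0
G(12) = mex{2,1} = 0
G(13) = mex{2,1} = 0
G(14) = mex{2,1} = 0
G(15) = mex{0,2} = 1
G(16) = mex{0,2} = 1
G(17) = mex{0,2} = 1
G(18) = mex{0,0} = 1
G(19) = mex{1,0} = 2
G(20) = mex{1,0} = 2
G(21) = mex{1,0} = 2
G(22) = mex{1,1} = 0
G(23) = mex{2,1} = 0
G(n+11) = G(n) holds for n = 0,…,6 (a full window of length max(S) = 7), so the sequence is purely periodic with period 11.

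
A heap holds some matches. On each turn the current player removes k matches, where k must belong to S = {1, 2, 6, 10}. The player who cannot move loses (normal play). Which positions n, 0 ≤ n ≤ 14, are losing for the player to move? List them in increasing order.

n :  0  1  2  3  4  5  6  7  8  9 10 11 12 13 14
G :  0  1  2  0  1  2  3  0  1  2  3  0  1  2  0
P-positions are exactly the n with G(n) = 0.

0, 3, 7, 11, 14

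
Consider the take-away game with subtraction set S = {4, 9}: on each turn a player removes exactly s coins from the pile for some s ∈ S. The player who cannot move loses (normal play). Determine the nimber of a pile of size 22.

2

n :  0  1  2  3  4  5  6  7  8  9 10 11 12 13 14 15 16 17 18 19 20 21 22
G :  0  0  0  0  1  1  1  1  0  2  2  2  1  0  0  0  0  1  1  1  1  0  2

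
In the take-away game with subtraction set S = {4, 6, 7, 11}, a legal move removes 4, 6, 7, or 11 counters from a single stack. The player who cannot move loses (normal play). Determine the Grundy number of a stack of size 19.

1

G(0) = 0
G(1) = mex{} = 0
G(2) = mex{} = 0
G(3) = mex{} = 0
G(4) = mex{0} = 1
G(5) = mex{0} = 1
G(6) = mex{0,0} = 1
G(7) = mex{0,0,0} = 1
G(8) = mex{1,0,0} = 2
G(9) = mex{1,0,0} = 2
G(10) = mex{1,1,0} = 2
G(11) = mex{1,1,1,0} = 2
G(12) = mex{2,1,1,0} = 3
G(13) = mex{2,1,1,0} = 3
G(14) = mex{2,2,1,0} = 3
G(15) = mex{2,2,2,1} = 0
G(16) = mex{3,2,2,1} = 0
G(17) = mex{3,2,2,1} = 0
G(18) = mex{3,3,2,1} = 0
G(19) = mex{0,3,3,2} = 1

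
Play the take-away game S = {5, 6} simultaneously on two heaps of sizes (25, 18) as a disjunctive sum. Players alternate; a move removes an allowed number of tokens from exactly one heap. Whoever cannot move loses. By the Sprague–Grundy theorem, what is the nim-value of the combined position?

1

All heaps use S = {5, 6}:
G(0) = 0
G(1) = mex{} = 0
G(2) = mex{} = 0
G(3) = mex{} = 0
G(4) = mex{} = 0
G(5) = mex{0} = 1
G(6) = mex{0,0} = 1
G(7) = mex{0,0} = 1
G(8) = mex{0,0} = 1
G(9) = mex{0,0} = 1
G(10) = mex{1,0} = 2
G(11) = mex{1,1} = 0
G(12) = mex{1,1} = 0
G(13) = mex{1,1} = 0
G(14) = mex{1,1} = 0
G(15) = mex{2,1} = 0
G(16) = mex{0,2} = 1
G(17) = mex{0,0} = 1
G(18) = mex{0,0} = 1
G(19) = mex{0,0} = 1
G(20) = mex{0,0} = 1
G(21) = mex{1,0} = 2
G(22) = mex{1,1} = 0
G(23) = mex{1,1} = 0
G(24) = mex{1,1} = 0
G(25) = mex{1,1} = 0
Heap A: G(25) = 0.
Heap B: G(18) = 1.
Combined Grundy value = 0 ⊕ 1 = 1.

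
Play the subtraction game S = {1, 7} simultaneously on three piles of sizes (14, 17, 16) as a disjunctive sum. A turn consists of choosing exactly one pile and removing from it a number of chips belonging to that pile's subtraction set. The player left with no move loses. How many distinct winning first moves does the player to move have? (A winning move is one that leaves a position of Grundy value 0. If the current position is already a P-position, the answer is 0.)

6

All piles use S = {1, 7}:
G(0) = 0
G(1) = mex{0} = 1
G(2) = mex{1} = 0
G(3) = mex{0} = 1
G(4) = mex{1} = 0
G(5) = mex{0} = 1
G(6) = mex{1} = 0
G(7) = mex{0,0} = 1
G(8) = mex{1,1} = 0
G(9) = mex{0,0} = 1
G(10) = mex{1,1} = 0
G(11) = mex{0,0} = 1
G(12) = mex{1,1} = 0
G(13) = mex{0,0} = 1
G(14) = mex{1,1} = 0
G(15) = mex{0,0} = 1
G(16) = mex{1,1} = 0
G(17) = mex{0,0} = 1
Pile A: G(14) = 0.
Pile B: G(17) = 1.
Pile C: G(16) = 0.
Combined Grundy value = 0 ⊕ 1 ⊕ 0 = 1.
A winning move leaves total XOR = 0, i.e. changes one component's Grundy value g to g ⊕ X where X is the current total.
Pile A: need g' = 0⊕1 = 1. Options: 14−1→G=1, 14−7→G=1. Hits: 2.
Pile B: need g' = 1⊕1 = 0. Options: 17−1→G=0, 17−7→G=0. Hits: 2.
Pile C: need g' = 0⊕1 = 1. Options: 16−1→G=1, 16−7→G=1. Hits: 2.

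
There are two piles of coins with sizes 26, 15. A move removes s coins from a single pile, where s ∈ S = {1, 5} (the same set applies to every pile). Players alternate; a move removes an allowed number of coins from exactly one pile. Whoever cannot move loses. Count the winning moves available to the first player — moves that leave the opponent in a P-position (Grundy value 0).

4

All piles use S = {1, 5}:
n :  0  1  2  3  4  5  6  7  8  9 10 11 12 13 14 15 16 17 18 19 20 21 22 23 24 25 26
G :  0  1  0  1  0  1  0  1  0  1  0  1  0  1  0  1  0  1  0  1  0  1  0  1  0  1  0
Pile A: G(26) = 0.
Pile B: G(15) = 1.
Combined Grundy value = 0 ⊕ 1 = 1.
A winning move leaves total XOR = 0, i.e. changes one component's Grundy value g to g ⊕ X where X is the current total.
Pile A: need g' = 0⊕1 = 1. Options: 26−1→G=1, 26−5→G=1. Hits: 2.
Pile B: need g' = 1⊕1 = 0. Options: 15−1→G=0, 15−5→G=0. Hits: 2.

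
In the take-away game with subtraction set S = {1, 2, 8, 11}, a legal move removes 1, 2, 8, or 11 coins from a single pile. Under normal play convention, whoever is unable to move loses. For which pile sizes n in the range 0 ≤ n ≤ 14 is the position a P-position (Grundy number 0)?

n :  0  1  2  3  4  5  6  7  8  9 10 11 12 13 14
G :  0  1  2  0  1  2  0  1  2  0  1  2  0  1  2
P-positions are exactly the n with G(n) = 0.

0, 3, 6, 9, 12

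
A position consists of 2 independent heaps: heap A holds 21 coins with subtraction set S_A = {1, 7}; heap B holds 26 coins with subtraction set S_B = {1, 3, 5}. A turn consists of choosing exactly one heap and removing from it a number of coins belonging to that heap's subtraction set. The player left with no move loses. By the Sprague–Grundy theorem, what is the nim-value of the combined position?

Heap A, S = {1, 7}:
G(0) = 0
G(1) = mex{0} = 1
G(2) = mex{1} = 0
G(3) = mex{0} = 1
G(4) = mex{1} = 0
G(5) = mex{0} = 1
G(6) = mex{1} = 0
G(7) = mex{0,0} = 1
G(8) = mex{1,1} = 0
G(9) = mex{0,0} = 1
G(10) = mex{1,1} = 0
G(11) = mex{0,0} = 1
G(12) = mex{1,1} = 0
G(13) = mex{0,0} = 1
G(14) = mex{1,1} = 0
G(15) = mex{0,0} = 1
G(16) = mex{1,1} = 0
G(17) = mex{0,0} = 1
G(18) = mex{1,1} = 0
G(19) = mex{0,0} = 1
G(20) = mex{1,1} = 0
G(21) = mex{0,0} = 1
G_A(21) = 1.
Heap B, S = {1, 3, 5}:
G(0) = 0
G(1) = mex{0} = 1
G(2) = mex{1} = 0
G(3) = mex{0,0} = 1
G(4) = mex{1,1} = 0
G(5) = mex{0,0,0} = 1
G(6) = mex{1,1,1} = 0
G(7) = mex{0,0,0} = 1
G(8) = mex{1,1,1} = 0
G(9) = mex{0,0,0} = 1
G(10) = mex{1,1,1} = 0
G(11) = mex{0,0,0} = 1
G(12) = mex{1,1,1} = 0
G(13) = mex{0,0,0} = 1
G(14) = mex{1,1,1} = 0
G(15) = mex{0,0,0} = 1
G(16) = mex{1,1,1} = 0
G(17) = mex{0,0,0} = 1
G(18) = mex{1,1,1} = 0
G(19) = mex{0,0,0} = 1
G(20) = mex{1,1,1} = 0
G(21) = mex{0,0,0} = 1
G(22) = mex{1,1,1} = 0
G(23) = mex{0,0,0} = 1
G(24) = mex{1,1,1} = 0
G(25) = mex{0,0,0} = 1
G(26) = mex{1,1,1} = 0
G_B(26) = 0.
Combined Grundy value = 1 ⊕ 0 = 1.

1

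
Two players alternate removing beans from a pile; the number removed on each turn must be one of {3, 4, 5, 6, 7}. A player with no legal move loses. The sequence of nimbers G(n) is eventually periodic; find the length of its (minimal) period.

n :  0  1  2  3  4  5  6  7  8  9 10 11 12 13 14 15 16 17 18 19 20 21
G :  0  0  0  1  1  1  2  2  2  3  0  0  0  1  1  1  2  2  2  3  0  0
G(n+10) = G(n) holds for n = 0,…,6 (a full window of length max(S) = 7), so the sequence is purely periodic with period 10.

10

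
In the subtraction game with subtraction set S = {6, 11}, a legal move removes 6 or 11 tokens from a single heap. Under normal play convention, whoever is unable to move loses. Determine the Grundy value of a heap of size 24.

n :  0  1  2  3  4  5  6  7  8  9 10 11 12 13 14 15 16 17 18 19 20 21 22 23 24
G :  0  0  0  0  0  0  1  1  1  1  1  1  2  2  2  2  2  0  0  0  0  0  0  1  1

1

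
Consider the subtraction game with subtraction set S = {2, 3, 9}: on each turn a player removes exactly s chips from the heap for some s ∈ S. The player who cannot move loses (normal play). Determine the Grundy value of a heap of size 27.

0

n :  0  1  2  3  4  5  6  7  8  9 10 11 12 13 14 15 16 17 18 19 20 21 22 23 24 25 26 27
G :  0  0  1  1  2  0  0  1  1  2  2  0  0  1  1  2  0  0  1  1  2  2  0  0  1  1  2  0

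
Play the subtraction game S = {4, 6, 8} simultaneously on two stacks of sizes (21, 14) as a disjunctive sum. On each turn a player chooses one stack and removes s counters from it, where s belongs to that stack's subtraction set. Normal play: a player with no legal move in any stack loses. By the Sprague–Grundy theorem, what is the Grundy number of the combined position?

2

All stacks use S = {4, 6, 8}:
G(0) = 0
G(1) = mex{} = 0
G(2) = mex{} = 0
G(3) = mex{} = 0
G(4) = mex{0} = 1
G(5) = mex{0} = 1
G(6) = mex{0,0} = 1
G(7) = mex{0,0} = 1
G(8) = mex{1,0,0} = 2
G(9) = mex{1,0,0} = 2
G(10) = mex{1,1,0} = 2
G(11) = mex{1,1,0} = 2
G(12) = mex{2,1,1} = 0
G(13) = mex{2,1,1} = 0
G(14) = mex{2,2,1} = 0
G(15) = mex{2,2,1} = 0
G(16) = mex{0,2,2} = 1
G(17) = mex{0,2,2} = 1
G(18) = mex{0,0,2} = 1
G(19) = mex{0,0,2} = 1
G(20) = mex{1,0,0} = 2
G(21) = mex{1,0,0} = 2
Stack A: G(21) = 2.
Stack B: G(14) = 0.
Combined Grundy value = 2 ⊕ 0 = 2.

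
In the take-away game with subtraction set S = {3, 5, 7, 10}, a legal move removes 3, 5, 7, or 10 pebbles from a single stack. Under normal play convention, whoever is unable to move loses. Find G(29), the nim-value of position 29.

n :  0  1  2  3  4  5  6  7  8  9 10 11 12 13 14 15 16 17 18 19 20 21 22 23 24 25 26 27 28 29
G :  0  0  0  1  1  1  2  2  2  3  3  3  4  0  0  0  1  1  1  2  2  2  3  3  3  4  0  0  0  1

1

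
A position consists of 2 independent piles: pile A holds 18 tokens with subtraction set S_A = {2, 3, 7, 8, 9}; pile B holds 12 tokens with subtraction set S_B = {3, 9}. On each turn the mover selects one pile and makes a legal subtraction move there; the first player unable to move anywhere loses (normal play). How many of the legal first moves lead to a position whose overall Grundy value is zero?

Pile A, S = {2, 3, 7, 8, 9}:
G(0) = 0
G(1) = mex{} = 0
G(2) = mex{0} = 1
G(3) = mex{0,0} = 1
G(4) = mex{1,0} = 2
G(5) = mex{1,1} = 0
G(6) = mex{2,1} = 0
G(7) = mex{0,2,0} = 1
G(8) = mex{0,0,0,0} = 1
G(9) = mex{1,0,1,0,0} = 2
G(10) = mex{1,1,1,1,0} = 2
G(11) = mex{2,1,2,1,1} = 0
G(12) = mex{2,2,0,2,1} = 3
G(13) = mex{0,2,0,0,2} = 1
G(14) = mex{3,0,1,0,0} = 2
G(15) = mex{1,3,1,1,0} = 2
G(16) = mex{2,1,2,1,1} = 0
G(17) = mex{2,2,2,2,1} = 0
G(18) = mex{0,2,0,2,2} = 1
G_A(18) = 1.
Pile B, S = {3, 9}:
G(0) = 0
G(1) = mex{} = 0
G(2) = mex{} = 0
G(3) = mex{0} = 1
G(4) = mex{0} = 1
G(5) = mex{0} = 1
G(6) = mex{1} = 0
G(7) = mex{1} = 0
G(8) = mex{1} = 0
G(9) = mex{0,0} = 1
G(10) = mex{0,0} = 1
G(11) = mex{0,0} = 1
G(12) = mex{1,1} = 0
G_B(12) = 0.
Combined Grundy value = 1 ⊕ 0 = 1.
A winning move leaves total XOR = 0, i.e. changes one component's Grundy value g to g ⊕ X where X is the current total.
Pile A: need g' = 1⊕1 = 0. Options: 18−2→G=0, 18−3→G=2, 18−7→G=0, 18−8→G=2, 18−9→G=2. Hits: 2.
Pile B: need g' = 0⊕1 = 1. Options: 12−3→G=1, 12−9→G=1. Hits: 2.

4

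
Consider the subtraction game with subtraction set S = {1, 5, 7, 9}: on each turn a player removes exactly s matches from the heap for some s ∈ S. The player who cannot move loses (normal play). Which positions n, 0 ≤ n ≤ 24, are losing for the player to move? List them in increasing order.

0, 2, 4, 6, 8, 10, 12, 14, 16, 18, 20, 22, 24

G(0) = 0
G(1) = mex{0} = 1
G(2) = mex{1} = 0
G(3) = mex{0} = 1
G(4) = mex{1} = 0
G(5) = mex{0,0} = 1
G(6) = mex{1,1} = 0
G(7) = mex{0,0,0} = 1
G(8) = mex{1,1,1} = 0
G(9) = mex{0,0,0,0} = 1
G(10) = mex{1,1,1,1} = 0
G(11) = mex{0,0,0,0} = 1
G(12) = mex{1,1,1,1} = 0
G(13) = mex{0,0,0,0} = 1
G(14) = mex{1,1,1,1} = 0
G(15) = mex{0,0,0,0} = 1
G(16) = mex{1,1,1,1} = 0
G(17) = mex{0,0,0,0} = 1
G(18) = mex{1,1,1,1} = 0
G(19) = mex{0,0,0,0} = 1
G(20) = mex{1,1,1,1} = 0
G(21) = mex{0,0,0,0} = 1
G(22) = mex{1,1,1,1} = 0
G(23) = mex{0,0,0,0} = 1
G(24) = mex{1,1,1,1} = 0
P-positions are exactly the n with G(n) = 0.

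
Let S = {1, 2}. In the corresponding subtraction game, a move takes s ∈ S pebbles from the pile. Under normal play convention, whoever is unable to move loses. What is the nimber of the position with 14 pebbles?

2

n :  0  1  2  3  4  5  6  7  8  9 10 11 12 13 14
G :  0  1  2  0  1  2  0  1  2  0  1  2  0  1  2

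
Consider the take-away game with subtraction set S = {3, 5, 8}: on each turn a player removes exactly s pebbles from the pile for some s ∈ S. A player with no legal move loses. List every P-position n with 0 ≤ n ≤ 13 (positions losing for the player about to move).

0, 1, 2, 11, 12, 13

G(0) = 0
G(1) = mex{} = 0
G(2) = mex{} = 0
G(3) = mex{0} = 1
G(4) = mex{0} = 1
G(5) = mex{0,0} = 1
G(6) = mex{1,0} = 2
G(7) = mex{1,0} = 2
G(8) = mex{1,1,0} = 2
G(9) = mex{2,1,0} = 3
G(10) = mex{2,1,0} = 3
G(11) = mex{2,2,1} = 0
G(12) = mex{3,2,1} = 0
G(13) = mex{3,2,1} = 0
P-positions are exactly the n with G(n) = 0.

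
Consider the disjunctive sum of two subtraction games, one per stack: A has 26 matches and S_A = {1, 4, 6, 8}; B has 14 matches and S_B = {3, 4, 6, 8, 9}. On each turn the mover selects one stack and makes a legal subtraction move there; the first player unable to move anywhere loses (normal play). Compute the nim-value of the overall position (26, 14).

0

Stack A, S = {1, 4, 6, 8}:
G(0) = 0
G(1) = mex{0} = 1
G(2) = mex{1} = 0
G(3) = mex{0} = 1
G(4) = mex{1,0} = 2
G(5) = mex{2,1} = 0
G(6) = mex{0,0,0} = 1
G(7) = mex{1,1,1} = 0
G(8) = mex{0,2,0,0} = 1
G(9) = mex{1,0,1,1} = 2
G(10) = mex{2,1,2,0} = 3
G(11) = mex{3,0,0,1} = 2
G(12) = mex{2,1,1,2} = 0
G(13) = mex{0,2,0,0} = 1
G(14) = mex{1,3,1,1} = 0
G(15) = mex{0,2,2,0} = 1
G(16) = mex{1,0,3,1} = 2
G(17) = mex{2,1,2,2} = 0
G(18) = mex{0,0,0,3} = 1
G(19) = mex{1,1,1,2} = 0
G(20) = mex{0,2,0,0} = 1
G(21) = mex{1,0,1,1} = 2
G(22) = mex{2,1,2,0} = 3
G(23) = mex{3,0,0,1} = 2
G(24) = mex{2,1,1,2} = 0
G(25) = mex{0,2,0,0} = 1
G(26) = mex{1,3,1,1} = 0
G_A(26) = 0.
Stack B, S = {3, 4, 6, 8, 9}:
n :  0  1  2  3  4  5  6  7  8  9 10 11 12 13 14
G :  0  0  0  1  1  1  2  2  2  3  3  3  0  0  0
G_B(14) = 0.
Combined Grundy value = 0 ⊕ 0 = 0.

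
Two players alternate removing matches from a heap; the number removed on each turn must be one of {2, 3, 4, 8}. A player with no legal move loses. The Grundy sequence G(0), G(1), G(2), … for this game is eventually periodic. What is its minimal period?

n :  0  1  2  3  4  5  6  7  8  9 10 11 12 13 14 15
G :  0  0  1  1  2  2  0  0  1  1  2  2  0  0  1  1
G(n+6) = G(n) holds for n = 0,…,7 (a full window of length max(S) = 8), so the sequence is purely periodic with period 6.

6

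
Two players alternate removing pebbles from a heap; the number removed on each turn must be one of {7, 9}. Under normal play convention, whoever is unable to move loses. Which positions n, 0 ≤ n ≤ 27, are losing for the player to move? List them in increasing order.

0, 1, 2, 3, 4, 5, 6, 16, 17, 18, 19, 20, 21, 22

G(0) = 0
G(1) = mex{} = 0
G(2) = mex{} = 0
G(3) = mex{} = 0
G(4) = mex{} = 0
G(5) = mex{} = 0
G(6) = mex{} = 0
G(7) = mex{0} = 1
G(8) = mex{0} = 1
G(9) = mex{0,0} = 1
G(10) = mex{0,0} = 1
G(11) = mex{0,0} = 1
G(12) = mex{0,0} = 1
G(13) = mex{0,0} = 1
G(14) = mex{1,0} = 2
G(15) = mex{1,0} = 2
G(16) = mex{1,1} = 0
G(17) = mex{1,1} = 0
G(18) = mex{1,1} = 0
G(19) = mex{1,1} = 0
G(20) = mex{1,1} = 0
G(21) = mex{2,1} = 0
G(22) = mex{2,1} = 0
G(23) = mex{0,2} = 1
G(24) = mex{0,2} = 1
G(25) = mex{0,0} = 1
G(26) = mex{0,0} = 1
G(27) = mex{0,0} = 1
P-positions are exactly the n with G(n) = 0.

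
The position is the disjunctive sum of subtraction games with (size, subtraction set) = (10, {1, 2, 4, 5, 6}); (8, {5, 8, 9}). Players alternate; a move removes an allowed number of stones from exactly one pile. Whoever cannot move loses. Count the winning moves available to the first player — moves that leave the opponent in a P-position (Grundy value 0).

3

Pile A, S = {1, 2, 4, 5, 6}:
n :  0  1  2  3  4  5  6  7  8  9 10
G :  0  1  2  0  1  2  3  4  5  3  0
G_A(10) = 0.
Pile B, S = {5, 8, 9}:
n : 0 1 2 3 4 5 6 7 8
G : 0 0 0 0 0 1 1 1 1
G_B(8) = 1.
Combined Grundy value = 0 ⊕ 1 = 1.
A winning move leaves total XOR = 0, i.e. changes one component's Grundy value g to g ⊕ X where X is the current total.
Pile A: need g' = 0⊕1 = 1. Options: 10−1→G=3, 10−2→G=5, 10−4→G=3, 10−5→G=2, 10−6→G=1. Hits: 1.
Pile B: need g' = 1⊕1 = 0. Options: 8−5→G=0, 8−8→G=0. Hits: 2.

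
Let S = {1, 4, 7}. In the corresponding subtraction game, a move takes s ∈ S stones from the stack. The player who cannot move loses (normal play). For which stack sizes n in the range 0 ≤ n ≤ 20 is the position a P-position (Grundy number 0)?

0, 2, 5, 8, 10, 13, 16, 18

n :  0  1  2  3  4  5  6  7  8  9 10 11 12 13 14 15 16 17 18 19 20
G :  0  1  0  1  2  0  1  2  0  1  0  1  2  0  1  2  0  1  0  1  2
P-positions are exactly the n with G(n) = 0.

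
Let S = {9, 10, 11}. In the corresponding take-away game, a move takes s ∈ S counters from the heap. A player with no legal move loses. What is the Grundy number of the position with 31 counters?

1

G(0) = 0
G(1) = mex{} = 0
G(2) = mex{} = 0
G(3) = mex{} = 0
G(4) = mex{} = 0
G(5) = mex{} = 0
G(6) = mex{} = 0
G(7) = mex{} = 0
G(8) = mex{} = 0
G(9) = mex{0} = 1
G(10) = mex{0,0} = 1
G(11) = mex{0,0,0} = 1
G(12) = mex{0,0,0} = 1
G(13) = mex{0,0,0} = 1
G(14) = mex{0,0,0} = 1
G(15) = mex{0,0,0} = 1
G(16) = mex{0,0,0} = 1
G(17) = mex{0,0,0} = 1
G(18) = mex{1,0,0} = 2
G(19) = mex{1,1,0} = 2
G(20) = mex{1,1,1} = 0
G(21) = mex{1,1,1} = 0
G(22) = mex{1,1,1} = 0
G(23) = mex{1,1,1} = 0
G(24) = mex{1,1,1} = 0
G(25) = mex{1,1,1} = 0
G(26) = mex{1,1,1} = 0
G(27) = mex{2,1,1} = 0
G(28) = mex{2,2,1} = 0
G(29) = mex{0,2,2} = 1
G(30) = mex{0,0,2} = 1
G(31) = mex{0,0,0} = 1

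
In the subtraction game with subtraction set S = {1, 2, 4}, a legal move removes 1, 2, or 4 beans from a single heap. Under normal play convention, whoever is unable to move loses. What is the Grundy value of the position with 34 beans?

1

G(0) = 0
G(1) = mex{0} = 1
G(2) = mex{1,0} = 2
G(3) = mex{2,1} = 0
G(4) = mex{0,2,0} = 1
G(5) = mex{1,0,1} = 2
G(6) = mex{2,1,2} = 0
G(7) = mex{0,2,0} = 1
G(8) = mex{1,0,1} = 2
G(9) = mex{2,1,2} = 0
G(10) = mex{0,2,0} = 1
G(11) = mex{1,0,1} = 2
G(12) = mex{2,1,2} = 0
G(13) = mex{0,2,0} = 1
G(14) = mex{1,0,1} = 2
G(15) = mex{2,1,2} = 0
G(16) = mex{0,2,0} = 1
G(17) = mex{1,0,1} = 2
G(18) = mex{2,1,2} = 0
G(19) = mex{0,2,0} = 1
G(20) = mex{1,0,1} = 2
G(21) = mex{2,1,2} = 0
G(22) = mex{0,2,0} = 1
G(23) = mex{1,0,1} = 2
G(24) = mex{2,1,2} = 0
G(25) = mex{0,2,0} = 1
G(26) = mex{1,0,1} = 2
G(27) = mex{2,1,2} = 0
G(28) = mex{0,2,0} = 1
G(29) = mex{1,0,1} = 2
G(30) = mex{2,1,2} = 0
G(31) = mex{0,2,0} = 1
G(32) = mex{1,0,1} = 2
G(33) = mex{2,1,2} = 0
G(34) = mex{0,2,0} = 1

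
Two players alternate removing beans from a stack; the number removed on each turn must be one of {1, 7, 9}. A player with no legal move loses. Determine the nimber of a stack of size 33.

1

n :  0  1  2  3  4  5  6  7  8  9 10 11 12 13 14 15 16 17 18 19 20 21 22 23 24 25 26 27 28 29 30 31 32 33
G :  0  1  0  1  0  1  0  1  0  1  0  1  0  1  0  1  0  1  0  1  0  1  0  1  0  1  0  1  0  1  0  1  0  1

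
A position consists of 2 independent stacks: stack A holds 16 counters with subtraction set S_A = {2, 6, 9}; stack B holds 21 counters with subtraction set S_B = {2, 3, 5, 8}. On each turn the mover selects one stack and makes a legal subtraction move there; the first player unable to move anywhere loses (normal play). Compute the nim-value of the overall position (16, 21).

2

Stack A, S = {2, 6, 9}:
n :  0  1  2  3  4  5  6  7  8  9 10 11 12 13 14 15 16
G :  0  0  1  1  0  0  1  1  0  2  1  3  0  2  1  0  0
G_A(16) = 0.
Stack B, S = {2, 3, 5, 8}:
G(0) = 0
G(1) = mex{} = 0
G(2) = mex{0} = 1
G(3) = mex{0,0} = 1
G(4) = mex{1,0} = 2
G(5) = mex{1,1,0} = 2
G(6) = mex{2,1,0} = 3
G(7) = mex{2,2,1} = 0
G(8) = mex{3,2,1,0} = 4
G(9) = mex{0,3,2,0} = 1
G(10) = mex{4,0,2,1} = 3
G(11) = mex{1,4,3,1} = 0
G(12) = mex{3,1,0,2} = 4
G(13) = mex{0,3,4,2} = 1
G(14) = mex{4,0,1,3} = 2
G(15) = mex{1,4,3,0} = 2
G(16) = mex{2,1,0,4} = 3
G(17) = mex{2,2,4,1} = 0
G(18) = mex{3,2,1,3} = 0
G(19) = mex{0,3,2,0} = 1
G(20) = mex{0,0,2,4} = 1
G(21) = mex{1,0,3,1} = 2
G_B(21) = 2.
Combined Grundy value = 0 ⊕ 2 = 2.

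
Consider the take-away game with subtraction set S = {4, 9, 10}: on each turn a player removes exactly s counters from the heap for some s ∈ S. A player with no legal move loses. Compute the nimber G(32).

n :  0  1  2  3  4  5  6  7  8  9 10 11 12 13 14 15 16 17 18 19 20 21 22 23 24 25 26 27 28 29 30 31 32
G :  0  0  0  0  1  1  1  1  0  2  2  2  1  3  0  0  0  2  1  1  1  0  0  2  2  1  1  0  0  0  2  1  1

1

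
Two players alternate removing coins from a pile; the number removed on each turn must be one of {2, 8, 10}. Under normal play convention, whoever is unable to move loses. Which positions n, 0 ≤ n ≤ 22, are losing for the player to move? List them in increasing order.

G(0) = 0
G(1) = mex{} = 0
G(2) = mex{0} = 1
G(3) = mex{0} = 1
G(4) = mex{1} = 0
G(5) = mex{1} = 0
G(6) = mex{0} = 1
G(7) = mex{0} = 1
G(8) = mex{1,0} = 2
G(9) = mex{1,0} = 2
G(10) = mex{2,1,0} = 3
G(11) = mex{2,1,0} = 3
G(12) = mex{3,0,1} = 2
G(13) = mex{3,0,1} = 2
G(14) = mex{2,1,0} = 3
G(15) = mex{2,1,0} = 3
G(16) = mex{3,2,1} = 0
G(17) = mex{3,2,1} = 0
G(18) = mex{0,3,2} = 1
G(19) = mex{0,3,2} = 1
G(20) = mex{1,2,3} = 0
G(21) = mex{1,2,3} = 0
G(22) = mex{0,3,2} = 1
P-positions are exactly the n with G(n) = 0.

0, 1, 4, 5, 16, 17, 20, 21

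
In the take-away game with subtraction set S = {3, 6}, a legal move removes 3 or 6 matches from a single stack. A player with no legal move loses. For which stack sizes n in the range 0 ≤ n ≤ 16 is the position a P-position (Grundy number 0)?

G(0) = 0
G(1) = mex{} = 0
G(2) = mex{} = 0
G(3) = mex{0} = 1
G(4) = mex{0} = 1
G(5) = mex{0} = 1
G(6) = mex{1,0} = 2
G(7) = mex{1,0} = 2
G(8) = mex{1,0} = 2
G(9) = mex{2,1} = 0
G(10) = mex{2,1} = 0
G(11) = mex{2,1} = 0
G(12) = mex{0,2} = 1
G(13) = mex{0,2} = 1
G(14) = mex{0,2} = 1
G(15) = mex{1,0} = 2
G(16) = mex{1,0} = 2
P-positions are exactly the n with G(n) = 0.

0, 1, 2, 9, 10, 11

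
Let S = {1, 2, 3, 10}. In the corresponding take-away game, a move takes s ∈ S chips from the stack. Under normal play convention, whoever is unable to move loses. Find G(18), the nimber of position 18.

G(0) = 0
G(1) = mex{0} = 1
G(2) = mex{1,0} = 2
G(3) = mex{2,1,0} = 3
G(4) = mex{3,2,1} = 0
G(5) = mex{0,3,2} = 1
G(6) = mex{1,0,3} = 2
G(7) = mex{2,1,0} = 3
G(8) = mex{3,2,1} = 0
G(9) = mex{0,3,2} = 1
G(10) = mex{1,0,3,0} = 2
G(11) = mex{2,1,0,1} = 3
G(12) = mex{3,2,1,2} = 0
G(13) = mex{0,3,2,3} = 1
G(14) = mex{1,0,3,0} = 2
G(15) = mex{2,1,0,1} = 3
G(16) = mex{3,2,1,2} = 0
G(17) = mex{0,3,2,3} = 1
G(18) = mex{1,0,3,0} = 2

2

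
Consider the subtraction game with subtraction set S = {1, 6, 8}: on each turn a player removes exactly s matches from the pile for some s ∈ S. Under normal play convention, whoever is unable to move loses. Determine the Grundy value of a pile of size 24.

1

n :  0  1  2  3  4  5  6  7  8  9 10 11 12 13 14 15 16 17 18 19 20 21 22 23 24
G :  0  1  0  1  0  1  2  0  1  0  1  0  1  2  0  1  0  1  0  1  2  0  1  0  1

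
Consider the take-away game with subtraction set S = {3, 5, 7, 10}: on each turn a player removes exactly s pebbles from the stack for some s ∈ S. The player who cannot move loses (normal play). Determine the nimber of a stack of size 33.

G(0) = 0
G(1) = mex{} = 0
G(2) = mex{} = 0
G(3) = mex{0} = 1
G(4) = mex{0} = 1
G(5) = mex{0,0} = 1
G(6) = mex{1,0} = 2
G(7) = mex{1,0,0} = 2
G(8) = mex{1,1,0} = 2
G(9) = mex{2,1,0} = 3
G(10) = mex{2,1,1,0} = 3
G(11) = mex{2,2,1,0} = 3
G(12) = mex{3,2,1,0} = 4
G(13) = mex{3,2,2,1} = 0
G(14) = mex{3,3,2,1} = 0
G(15) = mex{4,3,2,1} = 0
G(16) = mex{0,3,3,2} = 1
G(17) = mex{0,4,3,2} = 1
G(18) = mex{0,0,3,2} = 1
G(19) = mex{1,0,4,3} = 2
G(20) = mex{1,0,0,3} = 2
G(21) = mex{1,1,0,3} = 2
G(22) = mex{2,1,0,4} = 3
G(23) = mex{2,1,1,0} = 3
G(24) = mex{2,2,1,0} = 3
G(25) = mex{3,2,1,0} = 4
G(26) = mex{3,2,2,1} = 0
G(27) = mex{3,3,2,1} = 0
G(28) = mex{4,3,2,1} = 0
G(29) = mex{0,3,3,2} = 1
G(30) = mex{0,4,3,2} = 1
G(31) = mex{0,0,3,2} = 1
G(32) = mex{1,0,4,3} = 2
G(33) = mex{1,0,0,3} = 2

2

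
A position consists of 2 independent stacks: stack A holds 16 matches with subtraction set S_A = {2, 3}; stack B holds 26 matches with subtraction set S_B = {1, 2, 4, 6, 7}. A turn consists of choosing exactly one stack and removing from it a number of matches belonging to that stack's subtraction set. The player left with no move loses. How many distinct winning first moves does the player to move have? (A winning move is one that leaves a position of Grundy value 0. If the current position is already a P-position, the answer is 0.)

3

Stack A, S = {2, 3}:
G(0) = 0
G(1) = mex{} = 0
G(2) = mex{0} = 1
G(3) = mex{0,0} = 1
G(4) = mex{1,0} = 2
G(5) = mex{1,1} = 0
G(6) = mex{2,1} = 0
G(7) = mex{0,2} = 1
G(8) = mex{0,0} = 1
G(9) = mex{1,0} = 2
G(10) = mex{1,1} = 0
G(11) = mex{2,1} = 0
G(12) = mex{0,2} = 1
G(13) = mex{0,0} = 1
G(14) = mex{1,0} = 2
G(15) = mex{1,1} = 0
G(16) = mex{2,1} = 0
G_A(16) = 0.
Stack B, S = {1, 2, 4, 6, 7}:
n :  0  1  2  3  4  5  6  7  8  9 10 11 12 13 14 15 16 17 18 19 20 21 22 23 24 25 26
G :  0  1  2  0  1  2  3  4  0  1  2  0  1  2  3  4  0  1  2  0  1  2  3  4  0  1  2
G_B(26) = 2.
Combined Grundy value = 0 ⊕ 2 = 2.
A winning move leaves total XOR = 0, i.e. changes one component's Grundy value g to g ⊕ X where X is the current total.
Stack A: need g' = 0⊕2 = 2. Options: 16−2→G=2, 16−3→G=1. Hits: 1.
Stack B: need g' = 2⊕2 = 0. Options: 26−1→G=1, 26−2→G=0, 26−4→G=3, 26−6→G=1, 26−7→G=0. Hits: 2.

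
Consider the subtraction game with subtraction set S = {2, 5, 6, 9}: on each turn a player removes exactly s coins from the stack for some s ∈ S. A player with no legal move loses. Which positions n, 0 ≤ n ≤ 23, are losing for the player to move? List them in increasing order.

0, 1, 4, 8, 11, 12, 15, 19, 22, 23

G(0) = 0
G(1) = mex{} = 0
G(2) = mex{0} = 1
G(3) = mex{0} = 1
G(4) = mex{1} = 0
G(5) = mex{1,0} = 2
G(6) = mex{0,0,0} = 1
G(7) = mex{2,1,0} = 3
G(8) = mex{1,1,1} = 0
G(9) = mex{3,0,1,0} = 2
G(10) = mex{0,2,0,0} = 1
G(11) = mex{2,1,2,1} = 0
G(12) = mex{1,3,1,1} = 0
G(13) = mex{0,0,3,0} = 1
G(14) = mex{0,2,0,2} = 1
G(15) = mex{1,1,2,1} = 0
G(16) = mex{1,0,1,3} = 2
G(17) = mex{0,0,0,0} = 1
G(18) = mex{2,1,0,2} = 3
G(19) = mex{1,1,1,1} = 0
G(20) = mex{3,0,1,0} = 2
G(21) = mex{0,2,0,0} = 1
G(22) = mex{2,1,2,1} = 0
G(23) = mex{1,3,1,1} = 0
P-positions are exactly the n with G(n) = 0.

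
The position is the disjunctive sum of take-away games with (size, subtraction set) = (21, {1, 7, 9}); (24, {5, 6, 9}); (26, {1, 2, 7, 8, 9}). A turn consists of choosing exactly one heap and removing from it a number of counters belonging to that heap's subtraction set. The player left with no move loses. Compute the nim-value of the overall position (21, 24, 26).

Heap A, S = {1, 7, 9}:
n :  0  1  2  3  4  5  6  7  8  9 10 11 12 13 14 15 16 17 18 19 20 21
G :  0  1  0  1  0  1  0  1  0  1  0  1  0  1  0  1  0  1  0  1  0  1
G_A(21) = 1.
Heap B, S = {5, 6, 9}:
G(0) = 0
G(1) = mex{} = 0
G(2) = mex{} = 0
G(3) = mex{} = 0
G(4) = mex{} = 0
G(5) = mex{0} = 1
G(6) = mex{0,0} = 1
G(7) = mex{0,0} = 1
G(8) = mex{0,0} = 1
G(9) = mex{0,0,0} = 1
G(10) = mex{1,0,0} = 2
G(11) = mex{1,1,0} = 2
G(12) = mex{1,1,0} = 2
G(13) = mex{1,1,0} = 2
G(14) = mex{1,1,1} = 0
G(15) = mex{2,1,1} = 0
G(16) = mex{2,2,1} = 0
G(17) = mex{2,2,1} = 0
G(18) = mex{2,2,1} = 0
G(19) = mex{0,2,2} = 1
G(20) = mex{0,0,2} = 1
G(21) = mex{0,0,2} = 1
G(22) = mex{0,0,2} = 1
G(23) = mex{0,0,0} = 1
G(24) = mex{1,0,0} = 2
G_B(24) = 2.
Heap C, S = {1, 2, 7, 8, 9}:
n :  0  1  2  3  4  5  6  7  8  9 10 11 12 13 14 15 16 17 18 19 20 21 22 23 24 25 26
G :  0  1  2  0  1  2  0  1  2  3  4  5  3  4  5  3  0  1  2  0  1  2  0  1  2  3  4
G_C(26) = 4.
Combined Grundy value = 1 ⊕ 2 ⊕ 4 = 7.

7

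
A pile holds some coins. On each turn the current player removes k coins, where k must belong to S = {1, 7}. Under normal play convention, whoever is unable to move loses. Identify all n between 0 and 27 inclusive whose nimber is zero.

0, 2, 4, 6, 8, 10, 12, 14, 16, 18, 20, 22, 24, 26

n :  0  1  2  3  4  5  6  7  8  9 10 11 12 13 14 15 16 17 18 19 20 21 22 23 24 25 26 27
G :  0  1  0  1  0  1  0  1  0  1  0  1  0  1  0  1  0  1  0  1  0  1  0  1  0  1  0  1
P-positions are exactly the n with G(n) = 0.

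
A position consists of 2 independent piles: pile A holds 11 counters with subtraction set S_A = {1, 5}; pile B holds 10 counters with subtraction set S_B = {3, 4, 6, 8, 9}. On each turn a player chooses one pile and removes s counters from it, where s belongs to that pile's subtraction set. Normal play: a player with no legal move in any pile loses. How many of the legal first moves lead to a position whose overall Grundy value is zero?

Pile A, S = {1, 5}:
G(0) = 0
G(1) = mex{0} = 1
G(2) = mex{1} = 0
G(3) = mex{0} = 1
G(4) = mex{1} = 0
G(5) = mex{0,0} = 1
G(6) = mex{1,1} = 0
G(7) = mex{0,0} = 1
G(8) = mex{1,1} = 0
G(9) = mex{0,0} = 1
G(10) = mex{1,1} = 0
G(11) = mex{0,0} = 1
G_A(11) = 1.
Pile B, S = {3, 4, 6, 8, 9}:
n :  0  1  2  3  4  5  6  7  8  9 10
G :  0  0  0  1  1  1  2  2  2  3  3
G_B(10) = 3.
Combined Grundy value = 1 ⊕ 3 = 2.
A winning move leaves total XOR = 0, i.e. changes one component's Grundy value g to g ⊕ X where X is the current total.
Pile A: need g' = 1⊕2 = 3. Options: 11−1→G=0, 11−5→G=0. Hits: 0.
Pile B: need g' = 3⊕2 = 1. Options: 10−3→G=2, 10−4→G=2, 10−6→G=1, 10−8→G=0, 10−9→G=0. Hits: 1.

1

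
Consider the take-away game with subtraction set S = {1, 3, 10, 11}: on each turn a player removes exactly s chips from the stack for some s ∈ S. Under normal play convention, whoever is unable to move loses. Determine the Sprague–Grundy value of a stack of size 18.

2

n :  0  1  2  3  4  5  6  7  8  9 10 11 12 13 14 15 16 17 18
G :  0  1  0  1  0  1  0  1  0  1  2  3  2  3  2  3  2  3  2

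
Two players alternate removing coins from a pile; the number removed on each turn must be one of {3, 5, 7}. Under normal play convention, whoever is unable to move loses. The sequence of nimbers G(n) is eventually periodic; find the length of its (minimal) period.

G(0) = 0
G(1) = mex{} = 0
G(2) = mex{} = 0
G(3) = mex{0} = 1
G(4) = mex{0} = 1
G(5) = mex{0,0} = 1
G(6) = mex{1,0} = 2
G(7) = mex{1,0,0} = 2
G(8) = mex{1,1,0} = 2
G(9) = mex{2,1,0} = 3
G(10) = mex{2,1,1} = 0
G(11) = mex{2,2,1} = 0
G(12) = mex{3,2,1} = 0
G(13) = mex{0,2,2} = 1
G(14) = mex{0,3,2} = 1
G(15) = mex{0,0,2} = 1
G(16) = mex{1,0,3} = 2
G(17) = mex{1,0,0} = 2
G(18) = mex{1,1,0} = 2
G(19) = mex{2,1,0} = 3
G(20) = mex{2,1,1} = 0
G(21) = mex{2,2,1} = 0
G(n+10) = G(n) holds for n = 0,…,6 (a full window of length max(S) = 7), so the sequence is purely periodic with period 10.

10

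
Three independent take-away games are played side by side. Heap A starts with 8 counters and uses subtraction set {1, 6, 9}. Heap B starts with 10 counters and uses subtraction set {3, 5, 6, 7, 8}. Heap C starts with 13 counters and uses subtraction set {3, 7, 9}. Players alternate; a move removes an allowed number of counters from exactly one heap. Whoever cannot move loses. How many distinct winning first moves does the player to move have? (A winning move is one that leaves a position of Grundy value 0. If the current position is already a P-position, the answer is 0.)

Heap A, S = {1, 6, 9}:
n : 0 1 2 3 4 5 6 7 8
G : 0 1 0 1 0 1 2 0 1
G_A(8) = 1.
Heap B, S = {3, 5, 6, 7, 8}:
n :  0  1  2  3  4  5  6  7  8  9 10
G :  0  0  0  1  1  1  2  2  2  3  3
G_B(10) = 3.
Heap C, S = {3, 7, 9}:
n :  0  1  2  3  4  5  6  7  8  9 10 11 12 13
G :  0  0  0  1  1  1  0  2  2  1  3  3  0  2
G_C(13) = 2.
Combined Grundy value = 1 ⊕ 3 ⊕ 2 = 0.
A winning move leaves total XOR = 0, i.e. changes one component's Grundy value g to g ⊕ X where X is the current total.
Heap A: target g' = 1⊕0 = 1, but every legal move changes the Grundy value (mex property), so 0 moves.
Heap B: target g' = 3⊕0 = 3, but every legal move changes the Grundy value (mex property), so 0 moves.
Heap C: target g' = 2⊕0 = 2, but every legal move changes the Grundy value (mex property), so 0 moves.

0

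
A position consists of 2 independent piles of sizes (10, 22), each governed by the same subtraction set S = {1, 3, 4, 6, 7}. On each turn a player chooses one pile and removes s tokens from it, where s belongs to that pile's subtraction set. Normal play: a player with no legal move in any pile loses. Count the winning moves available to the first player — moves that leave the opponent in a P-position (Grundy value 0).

All piles use S = {1, 3, 4, 6, 7}:
G(0) = 0
G(1) = mex{0} = 1
G(2) = mex{1} = 0
G(3) = mex{0,0} = 1
G(4) = mex{1,1,0} = 2
G(5) = mex{2,0,1} = 3
G(6) = mex{3,1,0,0} = 2
G(7) = mex{2,2,1,1,0} = 3
G(8) = mex{3,3,2,0,1} = 4
G(9) = mex{4,2,3,1,0} = 5
G(10) = mex{5,3,2,2,1} = 0
G(11) = mex{0,4,3,3,2} = 1
G(12) = mex{1,5,4,2,3} = 0
G(13) = mex{0,0,5,3,2} = 1
G(14) = mex{1,1,0,4,3} = 2
G(15) = mex{2,0,1,5,4} = 3
G(16) = mex{3,1,0,0,5} = 2
G(17) = mex{2,2,1,1,0} = 3
G(18) = mex{3,3,2,0,1} = 4
G(19) = mex{4,2,3,1,0} = 5
G(20) = mex{5,3,2,2,1} = 0
G(21) = mex{0,4,3,3,2} = 1
G(22) = mex{1,5,4,2,3} = 0
Pile A: G(10) = 0.
Pile B: G(22) = 0.
Combined Grundy value = 0 ⊕ 0 = 0.
A winning move leaves total XOR = 0, i.e. changes one component's Grundy value g to g ⊕ X where X is the current total.
Pile A: target g' = 0⊕0 = 0, but every legal move changes the Grundy value (mex property), so 0 moves.
Pile B: target g' = 0⊕0 = 0, but every legal move changes the Grundy value (mex property), so 0 moves.

0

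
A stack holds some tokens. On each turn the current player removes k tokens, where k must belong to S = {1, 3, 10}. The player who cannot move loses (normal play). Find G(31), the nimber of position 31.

1

G(0) = 0
G(1) = mex{0} = 1
G(2) = mex{1} = 0
G(3) = mex{0,0} = 1
G(4) = mex{1,1} = 0
G(5) = mex{0,0} = 1
G(6) = mex{1,1} = 0
G(7) = mex{0,0} = 1
G(8) = mex{1,1} = 0
G(9) = mex{0,0} = 1
G(10) = mex{1,1,0} = 2
G(11) = mex{2,0,1} = 3
G(12) = mex{3,1,0} = 2
G(13) = mex{2,2,1} = 0
G(14) = mex{0,3,0} = 1
G(15) = mex{1,2,1} = 0
G(16) = mex{0,0,0} = 1
G(17) = mex{1,1,1} = 0
G(18) = mex{0,0,0} = 1
G(19) = mex{1,1,1} = 0
G(20) = mex{0,0,2} = 1
G(21) = mex{1,1,3} = 0
G(22) = mex{0,0,2} = 1
G(23) = mex{1,1,0} = 2
G(24) = mex{2,0,1} = 3
G(25) = mex{3,1,0} = 2
G(26) = mex{2,2,1} = 0
G(27) = mex{0,3,0} = 1
G(28) = mex{1,2,1} = 0
G(29) = mex{0,0,0} = 1
G(30) = mex{1,1,1} = 0
G(31) = mex{0,0,0} = 1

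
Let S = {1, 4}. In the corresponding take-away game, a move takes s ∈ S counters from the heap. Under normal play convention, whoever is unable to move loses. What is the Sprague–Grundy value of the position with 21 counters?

1

n :  0  1  2  3  4  5  6  7  8  9 10 11 12 13 14 15 16 17 18 19 20 21
G :  0  1  0  1  2  0  1  0  1  2  0  1  0  1  2  0  1  0  1  2  0  1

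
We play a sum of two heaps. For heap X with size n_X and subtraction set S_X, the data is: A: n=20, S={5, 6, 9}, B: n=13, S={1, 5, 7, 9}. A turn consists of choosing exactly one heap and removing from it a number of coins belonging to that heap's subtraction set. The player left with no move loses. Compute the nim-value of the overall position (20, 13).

0

Heap A, S = {5, 6, 9}:
G(0) = 0
G(1) = mex{} = 0
G(2) = mex{} = 0
G(3) = mex{} = 0
G(4) = mex{} = 0
G(5) = mex{0} = 1
G(6) = mex{0,0} = 1
G(7) = mex{0,0} = 1
G(8) = mex{0,0} = 1
G(9) = mex{0,0,0} = 1
G(10) = mex{1,0,0} = 2
G(11) = mex{1,1,0} = 2
G(12) = mex{1,1,0} = 2
G(13) = mex{1,1,0} = 2
G(14) = mex{1,1,1} = 0
G(15) = mex{2,1,1} = 0
G(16) = mex{2,2,1} = 0
G(17) = mex{2,2,1} = 0
G(18) = mex{2,2,1} = 0
G(19) = mex{0,2,2} = 1
G(20) = mex{0,0,2} = 1
G_A(20) = 1.
Heap B, S = {1, 5, 7, 9}:
G(0) = 0
G(1) = mex{0} = 1
G(2) = mex{1} = 0
G(3) = mex{0} = 1
G(4) = mex{1} = 0
G(5) = mex{0,0} = 1
G(6) = mex{1,1} = 0
G(7) = mex{0,0,0} = 1
G(8) = mex{1,1,1} = 0
G(9) = mex{0,0,0,0} = 1
G(10) = mex{1,1,1,1} = 0
G(11) = mex{0,0,0,0} = 1
G(12) = mex{1,1,1,1} = 0
G(13) = mex{0,0,0,0} = 1
G_B(13) = 1.
Combined Grundy value = 1 ⊕ 1 = 0.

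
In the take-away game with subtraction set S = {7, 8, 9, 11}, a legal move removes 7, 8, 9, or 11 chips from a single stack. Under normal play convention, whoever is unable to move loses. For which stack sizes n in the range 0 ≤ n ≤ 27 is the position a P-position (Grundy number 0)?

G(0) = 0
G(1) = mex{} = 0
G(2) = mex{} = 0
G(3) = mex{} = 0
G(4) = mex{} = 0
G(5) = mex{} = 0
G(6) = mex{} = 0
G(7) = mex{0} = 1
G(8) = mex{0,0} = 1
G(9) = mex{0,0,0} = 1
G(10) = mex{0,0,0} = 1
G(11) = mex{0,0,0,0} = 1
G(12) = mex{0,0,0,0} = 1
G(13) = mex{0,0,0,0} = 1
G(14) = mex{1,0,0,0} = 2
G(15) = mex{1,1,0,0} = 2
G(16) = mex{1,1,1,0} = 2
G(17) = mex{1,1,1,0} = 2
G(18) = mex{1,1,1,1} = 0
G(19) = mex{1,1,1,1} = 0
G(20) = mex{1,1,1,1} = 0
G(21) = mex{2,1,1,1} = 0
G(22) = mex{2,2,1,1} = 0
G(23) = mex{2,2,2,1} = 0
G(24) = mex{2,2,2,1} = 0
G(25) = mex{0,2,2,2} = 1
G(26) = mex{0,0,2,2} = 1
G(27) = mex{0,0,0,2} = 1
P-positions are exactly the n with G(n) = 0.

0, 1, 2, 3, 4, 5, 6, 18, 19, 20, 21, 22, 23, 24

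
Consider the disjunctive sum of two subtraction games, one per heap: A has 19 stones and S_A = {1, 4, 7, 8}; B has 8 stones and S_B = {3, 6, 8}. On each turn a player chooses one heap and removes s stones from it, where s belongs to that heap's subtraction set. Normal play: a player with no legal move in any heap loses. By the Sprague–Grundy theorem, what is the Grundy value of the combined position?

1

Heap A, S = {1, 4, 7, 8}:
G(0) = 0
G(1) = mex{0} = 1
G(2) = mex{1} = 0
G(3) = mex{0} = 1
G(4) = mex{1,0} = 2
G(5) = mex{2,1} = 0
G(6) = mex{0,0} = 1
G(7) = mex{1,1,0} = 2
G(8) = mex{2,2,1,0} = 3
G(9) = mex{3,0,0,1} = 2
G(10) = mex{2,1,1,0} = 3
G(11) = mex{3,2,2,1} = 0
G(12) = mex{0,3,0,2} = 1
G(13) = mex{1,2,1,0} = 3
G(14) = mex{3,3,2,1} = 0
G(15) = mex{0,0,3,2} = 1
G(16) = mex{1,1,2,3} = 0
G(17) = mex{0,3,3,2} = 1
G(18) = mex{1,0,0,3} = 2
G(19) = mex{2,1,1,0} = 3
G_A(19) = 3.
Heap B, S = {3, 6, 8}:
n : 0 1 2 3 4 5 6 7 8
G : 0 0 0 1 1 1 2 2 2
G_B(8) = 2.
Combined Grundy value = 3 ⊕ 2 = 1.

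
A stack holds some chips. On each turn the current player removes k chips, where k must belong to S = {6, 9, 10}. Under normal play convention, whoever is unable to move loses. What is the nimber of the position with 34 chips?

0

G(0) = 0
G(1) = mex{} = 0
G(2) = mex{} = 0
G(3) = mex{} = 0
G(4) = mex{} = 0
G(5) = mex{} = 0
G(6) = mex{0} = 1
G(7) = mex{0} = 1
G(8) = mex{0} = 1
G(9) = mex{0,0} = 1
G(10) = mex{0,0,0} = 1
G(11) = mex{0,0,0} = 1
G(12) = mex{1,0,0} = 2
G(13) = mex{1,0,0} = 2
G(14) = mex{1,0,0} = 2
G(15) = mex{1,1,0} = 2
G(16) = mex{1,1,1} = 0
G(17) = mex{1,1,1} = 0
G(18) = mex{2,1,1} = 0
G(19) = mex{2,1,1} = 0
G(20) = mex{2,1,1} = 0
G(21) = mex{2,2,1} = 0
G(22) = mex{0,2,2} = 1
G(23) = mex{0,2,2} = 1
G(24) = mex{0,2,2} = 1
G(25) = mex{0,0,2} = 1
G(26) = mex{0,0,0} = 1
G(27) = mex{0,0,0} = 1
G(28) = mex{1,0,0} = 2
G(29) = mex{1,0,0} = 2
G(30) = mex{1,0,0} = 2
G(31) = mex{1,1,0} = 2
G(32) = mex{1,1,1} = 0
G(33) = mex{1,1,1} = 0
G(34) = mex{2,1,1} = 0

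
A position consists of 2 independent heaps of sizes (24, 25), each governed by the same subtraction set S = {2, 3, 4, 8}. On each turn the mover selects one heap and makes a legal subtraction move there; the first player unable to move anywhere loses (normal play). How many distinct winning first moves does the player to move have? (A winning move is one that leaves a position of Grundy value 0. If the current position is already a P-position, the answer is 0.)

0

All heaps use S = {2, 3, 4, 8}:
n :  0  1  2  3  4  5  6  7  8  9 10 11 12 13 14 15 16 17 18 19 20 21 22 23 24 25
G :  0  0  1  1  2  2  0  0  1  1  2  2  0  0  1  1  2  2  0  0  1  1  2  2  0  0
Heap A: G(24) = 0.
Heap B: G(25) = 0.
Combined Grundy value = 0 ⊕ 0 = 0.
A winning move leaves total XOR = 0, i.e. changes one component's Grundy value g to g ⊕ X where X is the current total.
Heap A: target g' = 0⊕0 = 0, but every legal move changes the Grundy value (mex property), so 0 moves.
Heap B: target g' = 0⊕0 = 0, but every legal move changes the Grundy value (mex property), so 0 moves.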